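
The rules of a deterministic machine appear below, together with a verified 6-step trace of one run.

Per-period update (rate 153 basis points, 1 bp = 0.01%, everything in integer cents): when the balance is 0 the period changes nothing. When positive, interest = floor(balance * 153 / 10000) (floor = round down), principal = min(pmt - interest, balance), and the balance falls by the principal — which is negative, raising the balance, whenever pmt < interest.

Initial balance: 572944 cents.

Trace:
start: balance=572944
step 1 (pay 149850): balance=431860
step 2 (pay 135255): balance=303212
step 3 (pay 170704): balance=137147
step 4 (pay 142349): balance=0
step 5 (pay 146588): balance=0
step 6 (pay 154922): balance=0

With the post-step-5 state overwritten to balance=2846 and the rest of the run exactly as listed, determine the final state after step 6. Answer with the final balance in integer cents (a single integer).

state after step 5 := balance=2846
step 6 (pay 154922): balance=0

0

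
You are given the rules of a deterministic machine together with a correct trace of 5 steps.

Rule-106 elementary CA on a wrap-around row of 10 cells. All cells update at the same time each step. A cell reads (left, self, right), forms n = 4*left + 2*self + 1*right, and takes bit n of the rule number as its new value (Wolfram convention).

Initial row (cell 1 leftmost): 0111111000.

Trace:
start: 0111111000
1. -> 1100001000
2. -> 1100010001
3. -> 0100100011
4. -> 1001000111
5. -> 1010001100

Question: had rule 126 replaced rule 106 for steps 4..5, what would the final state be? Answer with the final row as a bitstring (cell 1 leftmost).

(re-executing steps 4..5 under rule 126; state before step 4: 0100100011)
4. -> 1111110111
5. -> 0000011100

0000011100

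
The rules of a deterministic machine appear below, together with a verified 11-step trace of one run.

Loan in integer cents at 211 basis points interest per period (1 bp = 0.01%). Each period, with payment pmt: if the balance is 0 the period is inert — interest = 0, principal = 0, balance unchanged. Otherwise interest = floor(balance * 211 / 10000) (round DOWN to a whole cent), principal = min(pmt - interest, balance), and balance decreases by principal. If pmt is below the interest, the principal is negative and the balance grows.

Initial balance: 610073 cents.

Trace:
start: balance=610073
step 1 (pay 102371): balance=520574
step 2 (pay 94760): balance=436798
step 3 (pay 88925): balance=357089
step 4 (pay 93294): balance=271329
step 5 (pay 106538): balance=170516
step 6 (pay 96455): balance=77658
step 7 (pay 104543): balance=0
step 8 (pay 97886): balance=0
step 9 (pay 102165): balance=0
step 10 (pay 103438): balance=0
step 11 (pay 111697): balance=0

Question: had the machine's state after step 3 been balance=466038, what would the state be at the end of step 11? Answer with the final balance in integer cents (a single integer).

state after step 3 := balance=466038
step 4 (pay 93294): balance=382577
step 5 (pay 106538): balance=284111
step 6 (pay 96455): balance=193650
step 7 (pay 104543): balance=93193
step 8 (pay 97886): balance=0
step 9 (pay 102165): balance=0
step 10 (pay 103438): balance=0
step 11 (pay 111697): balance=0

0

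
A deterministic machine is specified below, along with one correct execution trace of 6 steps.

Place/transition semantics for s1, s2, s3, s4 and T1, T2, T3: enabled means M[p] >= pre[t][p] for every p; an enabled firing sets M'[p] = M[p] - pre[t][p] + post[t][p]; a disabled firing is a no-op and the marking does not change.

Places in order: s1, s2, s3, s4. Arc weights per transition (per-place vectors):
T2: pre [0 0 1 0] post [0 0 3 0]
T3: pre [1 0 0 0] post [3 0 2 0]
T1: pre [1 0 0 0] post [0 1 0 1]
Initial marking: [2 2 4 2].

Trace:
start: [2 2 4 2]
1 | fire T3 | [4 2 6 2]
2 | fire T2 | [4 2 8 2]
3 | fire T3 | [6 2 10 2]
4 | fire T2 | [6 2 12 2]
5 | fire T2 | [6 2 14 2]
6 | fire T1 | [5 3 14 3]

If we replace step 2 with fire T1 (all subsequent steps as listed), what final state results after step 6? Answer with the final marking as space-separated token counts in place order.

(re-executing from step 2 with the substitution; state before step 2: [4 2 6 2])
2 | fire T1 | [3 3 6 3]
3 | fire T3 | [5 3 8 3]
4 | fire T2 | [5 3 10 3]
5 | fire T2 | [5 3 12 3]
6 | fire T1 | [4 4 12 4]

4 4 12 4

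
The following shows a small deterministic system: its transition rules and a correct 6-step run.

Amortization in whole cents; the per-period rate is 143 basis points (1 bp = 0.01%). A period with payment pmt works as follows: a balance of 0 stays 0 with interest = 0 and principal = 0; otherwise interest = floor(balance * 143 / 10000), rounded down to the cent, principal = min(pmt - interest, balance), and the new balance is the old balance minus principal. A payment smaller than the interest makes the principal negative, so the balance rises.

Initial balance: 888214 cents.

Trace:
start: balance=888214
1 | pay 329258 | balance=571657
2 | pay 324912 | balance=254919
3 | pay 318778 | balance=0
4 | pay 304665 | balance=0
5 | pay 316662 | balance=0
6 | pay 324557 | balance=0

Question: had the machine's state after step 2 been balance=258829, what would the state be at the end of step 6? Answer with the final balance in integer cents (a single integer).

0

state after step 2 := balance=258829
3 | pay 318778 | balance=0
4 | pay 304665 | balance=0
5 | pay 316662 | balance=0
6 | pay 324557 | balance=0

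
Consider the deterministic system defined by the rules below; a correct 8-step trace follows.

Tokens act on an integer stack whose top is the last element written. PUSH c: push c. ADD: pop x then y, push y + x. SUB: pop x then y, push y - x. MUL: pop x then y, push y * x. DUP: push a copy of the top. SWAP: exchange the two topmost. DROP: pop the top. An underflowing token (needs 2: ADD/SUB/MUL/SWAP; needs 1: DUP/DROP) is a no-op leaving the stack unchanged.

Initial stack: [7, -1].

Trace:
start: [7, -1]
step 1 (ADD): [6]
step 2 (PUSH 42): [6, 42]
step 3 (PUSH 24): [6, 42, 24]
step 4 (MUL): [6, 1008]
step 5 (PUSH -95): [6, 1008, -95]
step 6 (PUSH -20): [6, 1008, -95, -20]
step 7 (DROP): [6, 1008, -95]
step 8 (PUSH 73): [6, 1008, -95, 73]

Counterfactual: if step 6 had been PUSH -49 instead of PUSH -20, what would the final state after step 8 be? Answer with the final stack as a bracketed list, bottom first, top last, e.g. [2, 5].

[6, 1008, -95, 73]

(re-executing from step 6 with the substitution; state before step 6: [6, 1008, -95])
step 6 (PUSH -49): [6, 1008, -95, -49]
step 7 (DROP): [6, 1008, -95]
step 8 (PUSH 73): [6, 1008, -95, 73]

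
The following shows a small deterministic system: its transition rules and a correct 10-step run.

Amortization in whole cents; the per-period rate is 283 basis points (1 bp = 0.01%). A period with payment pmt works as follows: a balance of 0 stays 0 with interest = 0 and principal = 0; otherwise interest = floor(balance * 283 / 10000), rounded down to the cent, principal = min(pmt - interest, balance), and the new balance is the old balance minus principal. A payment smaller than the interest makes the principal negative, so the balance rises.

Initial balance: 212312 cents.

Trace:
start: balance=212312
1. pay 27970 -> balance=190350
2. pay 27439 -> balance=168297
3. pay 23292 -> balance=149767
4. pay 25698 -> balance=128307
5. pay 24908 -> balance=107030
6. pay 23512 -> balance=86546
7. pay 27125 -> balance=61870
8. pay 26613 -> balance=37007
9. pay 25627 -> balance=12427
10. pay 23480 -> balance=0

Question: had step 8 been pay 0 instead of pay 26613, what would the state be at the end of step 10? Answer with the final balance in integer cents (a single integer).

17439

(re-executing from step 8 with the substitution; state before step 8: balance=61870)
8. pay 0 -> balance=63620
9. pay 25627 -> balance=39793
10. pay 23480 -> balance=17439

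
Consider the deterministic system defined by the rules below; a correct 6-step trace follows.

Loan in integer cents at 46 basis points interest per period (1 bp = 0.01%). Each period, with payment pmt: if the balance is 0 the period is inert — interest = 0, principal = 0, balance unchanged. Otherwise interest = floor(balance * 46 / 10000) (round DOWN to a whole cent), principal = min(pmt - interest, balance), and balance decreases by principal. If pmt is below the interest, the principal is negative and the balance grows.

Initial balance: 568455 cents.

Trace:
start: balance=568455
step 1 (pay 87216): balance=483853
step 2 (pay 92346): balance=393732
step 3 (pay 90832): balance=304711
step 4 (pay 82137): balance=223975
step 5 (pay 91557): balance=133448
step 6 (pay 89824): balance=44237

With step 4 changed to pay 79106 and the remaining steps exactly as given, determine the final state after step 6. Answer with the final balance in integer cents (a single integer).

47296

(re-executing from step 4 with the substitution; state before step 4: balance=304711)
step 4 (pay 79106): balance=227006
step 5 (pay 91557): balance=136493
step 6 (pay 89824): balance=47296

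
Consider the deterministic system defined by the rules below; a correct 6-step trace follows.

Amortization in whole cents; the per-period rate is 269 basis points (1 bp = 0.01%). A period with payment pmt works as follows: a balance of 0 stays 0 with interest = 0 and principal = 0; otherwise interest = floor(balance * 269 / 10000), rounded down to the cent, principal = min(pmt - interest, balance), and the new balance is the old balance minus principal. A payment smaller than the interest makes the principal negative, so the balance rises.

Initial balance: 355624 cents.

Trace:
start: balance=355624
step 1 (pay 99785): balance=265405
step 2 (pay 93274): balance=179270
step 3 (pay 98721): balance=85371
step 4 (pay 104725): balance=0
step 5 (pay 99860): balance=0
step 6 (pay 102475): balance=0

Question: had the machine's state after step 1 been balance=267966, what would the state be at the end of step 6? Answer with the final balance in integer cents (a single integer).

0

state after step 1 := balance=267966
step 2 (pay 93274): balance=181900
step 3 (pay 98721): balance=88072
step 4 (pay 104725): balance=0
step 5 (pay 99860): balance=0
step 6 (pay 102475): balance=0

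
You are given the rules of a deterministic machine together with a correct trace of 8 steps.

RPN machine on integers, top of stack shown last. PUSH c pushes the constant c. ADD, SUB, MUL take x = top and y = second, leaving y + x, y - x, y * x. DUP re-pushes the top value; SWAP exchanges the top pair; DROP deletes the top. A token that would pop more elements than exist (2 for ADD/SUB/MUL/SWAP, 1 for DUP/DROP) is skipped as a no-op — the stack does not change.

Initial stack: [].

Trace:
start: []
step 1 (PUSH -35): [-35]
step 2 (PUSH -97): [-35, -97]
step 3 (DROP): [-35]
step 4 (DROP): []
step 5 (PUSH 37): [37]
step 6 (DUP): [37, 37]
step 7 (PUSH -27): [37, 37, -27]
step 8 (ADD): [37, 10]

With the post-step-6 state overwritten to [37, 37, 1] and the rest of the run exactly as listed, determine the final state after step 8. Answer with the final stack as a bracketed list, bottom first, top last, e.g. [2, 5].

state after step 6 := [37, 37, 1]
step 7 (PUSH -27): [37, 37, 1, -27]
step 8 (ADD): [37, 37, -26]

[37, 37, -26]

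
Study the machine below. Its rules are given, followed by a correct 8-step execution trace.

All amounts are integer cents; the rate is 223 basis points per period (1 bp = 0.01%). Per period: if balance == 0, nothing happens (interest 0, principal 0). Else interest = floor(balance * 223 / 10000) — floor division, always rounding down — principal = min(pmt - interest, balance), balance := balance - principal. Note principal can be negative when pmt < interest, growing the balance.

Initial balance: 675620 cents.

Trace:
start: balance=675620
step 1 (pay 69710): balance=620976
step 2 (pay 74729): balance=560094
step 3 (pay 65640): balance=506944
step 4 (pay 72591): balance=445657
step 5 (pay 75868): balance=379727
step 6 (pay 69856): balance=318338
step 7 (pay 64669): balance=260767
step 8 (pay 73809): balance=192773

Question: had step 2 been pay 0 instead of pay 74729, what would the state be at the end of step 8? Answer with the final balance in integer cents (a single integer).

(re-executing from step 2 with the substitution; state before step 2: balance=620976)
step 2 (pay 0): balance=634823
step 3 (pay 65640): balance=583339
step 4 (pay 72591): balance=523756
step 5 (pay 75868): balance=459567
step 6 (pay 69856): balance=399959
step 7 (pay 64669): balance=344209
step 8 (pay 73809): balance=278075

278075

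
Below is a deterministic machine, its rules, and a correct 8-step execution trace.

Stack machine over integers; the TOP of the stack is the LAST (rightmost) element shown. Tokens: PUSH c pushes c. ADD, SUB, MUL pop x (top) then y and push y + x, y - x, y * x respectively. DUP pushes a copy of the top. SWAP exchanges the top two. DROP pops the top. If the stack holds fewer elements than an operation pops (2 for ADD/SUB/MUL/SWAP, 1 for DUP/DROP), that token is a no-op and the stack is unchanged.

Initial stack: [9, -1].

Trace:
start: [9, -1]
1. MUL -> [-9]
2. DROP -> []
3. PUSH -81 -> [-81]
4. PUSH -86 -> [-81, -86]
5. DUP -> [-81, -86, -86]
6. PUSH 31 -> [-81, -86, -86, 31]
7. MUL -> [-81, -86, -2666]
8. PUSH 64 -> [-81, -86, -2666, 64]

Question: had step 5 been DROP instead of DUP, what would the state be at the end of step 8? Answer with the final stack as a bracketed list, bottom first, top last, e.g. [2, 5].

(re-executing from step 5 with the substitution; state before step 5: [-81, -86])
5. DROP -> [-81]
6. PUSH 31 -> [-81, 31]
7. MUL -> [-2511]
8. PUSH 64 -> [-2511, 64]

[-2511, 64]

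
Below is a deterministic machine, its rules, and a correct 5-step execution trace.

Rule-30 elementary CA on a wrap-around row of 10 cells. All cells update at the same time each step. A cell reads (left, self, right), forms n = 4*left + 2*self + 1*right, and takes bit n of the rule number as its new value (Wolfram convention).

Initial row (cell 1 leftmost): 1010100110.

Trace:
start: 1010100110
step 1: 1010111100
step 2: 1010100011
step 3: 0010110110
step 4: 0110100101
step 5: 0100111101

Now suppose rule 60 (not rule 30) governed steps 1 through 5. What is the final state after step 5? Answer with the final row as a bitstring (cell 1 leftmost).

(re-executing steps 1..5 under rule 60; state before step 1: 1010100110)
step 1: 1111110101
step 2: 0000001111
step 3: 1000001000
step 4: 1100001100
step 5: 1010001010

1010001010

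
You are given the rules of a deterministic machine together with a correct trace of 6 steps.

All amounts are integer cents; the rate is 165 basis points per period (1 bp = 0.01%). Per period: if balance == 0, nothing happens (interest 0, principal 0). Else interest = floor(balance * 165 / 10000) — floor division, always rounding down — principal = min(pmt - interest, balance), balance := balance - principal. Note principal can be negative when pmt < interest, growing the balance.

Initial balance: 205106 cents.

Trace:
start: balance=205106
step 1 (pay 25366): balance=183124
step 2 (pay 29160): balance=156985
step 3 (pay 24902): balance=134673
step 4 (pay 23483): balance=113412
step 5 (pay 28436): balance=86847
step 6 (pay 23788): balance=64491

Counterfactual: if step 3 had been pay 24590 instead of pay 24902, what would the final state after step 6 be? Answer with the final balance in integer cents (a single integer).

(re-executing from step 3 with the substitution; state before step 3: balance=156985)
step 3 (pay 24590): balance=134985
step 4 (pay 23483): balance=113729
step 5 (pay 28436): balance=87169
step 6 (pay 23788): balance=64819

64819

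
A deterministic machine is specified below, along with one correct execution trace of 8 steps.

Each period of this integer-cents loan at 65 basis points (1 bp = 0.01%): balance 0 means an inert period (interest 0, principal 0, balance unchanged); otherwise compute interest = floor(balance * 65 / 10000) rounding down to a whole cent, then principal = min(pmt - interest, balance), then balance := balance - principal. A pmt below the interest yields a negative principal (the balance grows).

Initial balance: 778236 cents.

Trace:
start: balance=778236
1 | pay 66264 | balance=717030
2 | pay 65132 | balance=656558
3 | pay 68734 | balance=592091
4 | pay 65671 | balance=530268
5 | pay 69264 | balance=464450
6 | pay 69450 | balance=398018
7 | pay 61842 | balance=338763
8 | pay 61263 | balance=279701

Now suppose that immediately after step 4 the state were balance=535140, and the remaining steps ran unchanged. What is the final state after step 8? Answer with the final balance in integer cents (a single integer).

state after step 4 := balance=535140
5 | pay 69264 | balance=469354
6 | pay 69450 | balance=402954
7 | pay 61842 | balance=343731
8 | pay 61263 | balance=284702

284702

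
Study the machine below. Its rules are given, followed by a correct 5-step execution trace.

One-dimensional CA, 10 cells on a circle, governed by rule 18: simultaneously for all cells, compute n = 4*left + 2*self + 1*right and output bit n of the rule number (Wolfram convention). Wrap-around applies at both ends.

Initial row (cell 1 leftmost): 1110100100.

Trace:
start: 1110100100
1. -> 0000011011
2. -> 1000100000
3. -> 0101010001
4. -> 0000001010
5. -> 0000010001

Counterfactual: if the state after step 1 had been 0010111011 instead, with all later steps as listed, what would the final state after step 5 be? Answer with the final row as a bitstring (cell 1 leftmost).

0000100100

state after step 1 := 0010111011
2. -> 1100000000
3. -> 0010000001
4. -> 1101000010
5. -> 0000100100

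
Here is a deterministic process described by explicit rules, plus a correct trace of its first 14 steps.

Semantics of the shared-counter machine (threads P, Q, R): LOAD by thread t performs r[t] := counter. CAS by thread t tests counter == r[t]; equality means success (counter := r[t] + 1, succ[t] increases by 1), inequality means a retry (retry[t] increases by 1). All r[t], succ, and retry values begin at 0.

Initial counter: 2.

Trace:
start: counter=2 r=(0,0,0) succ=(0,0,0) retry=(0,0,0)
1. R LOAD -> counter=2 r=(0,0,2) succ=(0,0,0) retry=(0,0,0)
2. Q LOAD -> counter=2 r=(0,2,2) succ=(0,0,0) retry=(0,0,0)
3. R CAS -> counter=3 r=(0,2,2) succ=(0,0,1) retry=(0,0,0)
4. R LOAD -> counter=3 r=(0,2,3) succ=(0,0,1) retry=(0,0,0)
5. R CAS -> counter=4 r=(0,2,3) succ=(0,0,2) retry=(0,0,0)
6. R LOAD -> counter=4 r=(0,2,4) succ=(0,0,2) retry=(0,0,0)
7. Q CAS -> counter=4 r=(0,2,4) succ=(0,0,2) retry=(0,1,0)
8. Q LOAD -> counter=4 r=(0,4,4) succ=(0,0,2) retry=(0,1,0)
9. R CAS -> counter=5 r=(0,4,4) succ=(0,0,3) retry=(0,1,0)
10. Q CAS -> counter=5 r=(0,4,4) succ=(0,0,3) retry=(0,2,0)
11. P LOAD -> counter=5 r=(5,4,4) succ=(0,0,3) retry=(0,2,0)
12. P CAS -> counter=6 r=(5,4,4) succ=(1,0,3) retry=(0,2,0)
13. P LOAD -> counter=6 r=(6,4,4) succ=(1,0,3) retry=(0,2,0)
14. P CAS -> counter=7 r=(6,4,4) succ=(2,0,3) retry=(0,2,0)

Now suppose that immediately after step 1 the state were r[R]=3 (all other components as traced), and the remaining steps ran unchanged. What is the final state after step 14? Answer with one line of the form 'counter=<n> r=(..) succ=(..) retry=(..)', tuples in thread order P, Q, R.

state after step 1 := counter=2 r=(0,0,3) succ=(0,0,0) retry=(0,0,0)
2. Q LOAD -> counter=2 r=(0,2,3) succ=(0,0,0) retry=(0,0,0)
3. R CAS -> counter=2 r=(0,2,3) succ=(0,0,0) retry=(0,0,1)
4. R LOAD -> counter=2 r=(0,2,2) succ=(0,0,0) retry=(0,0,1)
5. R CAS -> counter=3 r=(0,2,2) succ=(0,0,1) retry=(0,0,1)
6. R LOAD -> counter=3 r=(0,2,3) succ=(0,0,1) retry=(0,0,1)
7. Q CAS -> counter=3 r=(0,2,3) succ=(0,0,1) retry=(0,1,1)
8. Q LOAD -> counter=3 r=(0,3,3) succ=(0,0,1) retry=(0,1,1)
9. R CAS -> counter=4 r=(0,3,3) succ=(0,0,2) retry=(0,1,1)
10. Q CAS -> counter=4 r=(0,3,3) succ=(0,0,2) retry=(0,2,1)
11. P LOAD -> counter=4 r=(4,3,3) succ=(0,0,2) retry=(0,2,1)
12. P CAS -> counter=5 r=(4,3,3) succ=(1,0,2) retry=(0,2,1)
13. P LOAD -> counter=5 r=(5,3,3) succ=(1,0,2) retry=(0,2,1)
14. P CAS -> counter=6 r=(5,3,3) succ=(2,0,2) retry=(0,2,1)

counter=6 r=(5,3,3) succ=(2,0,2) retry=(0,2,1)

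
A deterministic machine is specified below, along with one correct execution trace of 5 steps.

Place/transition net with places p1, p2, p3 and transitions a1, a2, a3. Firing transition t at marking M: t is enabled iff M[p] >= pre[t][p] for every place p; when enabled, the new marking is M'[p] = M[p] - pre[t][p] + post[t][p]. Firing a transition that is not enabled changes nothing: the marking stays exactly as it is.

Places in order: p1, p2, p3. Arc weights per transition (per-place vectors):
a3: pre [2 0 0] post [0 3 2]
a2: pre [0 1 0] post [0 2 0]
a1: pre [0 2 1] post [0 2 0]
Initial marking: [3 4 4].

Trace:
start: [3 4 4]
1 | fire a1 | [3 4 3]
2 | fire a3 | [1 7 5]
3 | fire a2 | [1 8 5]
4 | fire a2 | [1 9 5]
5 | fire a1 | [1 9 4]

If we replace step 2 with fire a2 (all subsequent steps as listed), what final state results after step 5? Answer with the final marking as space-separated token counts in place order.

3 7 2

(re-executing from step 2 with the substitution; state before step 2: [3 4 3])
2 | fire a2 | [3 5 3]
3 | fire a2 | [3 6 3]
4 | fire a2 | [3 7 3]
5 | fire a1 | [3 7 2]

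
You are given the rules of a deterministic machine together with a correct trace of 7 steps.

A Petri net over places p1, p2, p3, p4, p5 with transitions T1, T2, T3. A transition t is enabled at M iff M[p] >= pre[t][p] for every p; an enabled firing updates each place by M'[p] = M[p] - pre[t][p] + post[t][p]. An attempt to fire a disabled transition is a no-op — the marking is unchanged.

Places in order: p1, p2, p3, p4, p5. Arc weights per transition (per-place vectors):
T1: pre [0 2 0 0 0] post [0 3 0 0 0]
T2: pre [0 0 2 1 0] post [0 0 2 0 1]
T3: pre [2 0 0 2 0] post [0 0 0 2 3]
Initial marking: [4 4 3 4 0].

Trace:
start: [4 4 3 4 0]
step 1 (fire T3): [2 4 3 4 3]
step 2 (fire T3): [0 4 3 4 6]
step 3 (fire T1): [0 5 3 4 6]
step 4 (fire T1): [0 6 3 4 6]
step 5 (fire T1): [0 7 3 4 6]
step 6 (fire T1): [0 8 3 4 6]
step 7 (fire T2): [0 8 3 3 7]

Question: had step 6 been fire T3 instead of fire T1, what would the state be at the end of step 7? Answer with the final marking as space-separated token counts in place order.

(re-executing from step 6 with the substitution; state before step 6: [0 7 3 4 6])
step 6 (fire T3): [0 7 3 4 6]
step 7 (fire T2): [0 7 3 3 7]

0 7 3 3 7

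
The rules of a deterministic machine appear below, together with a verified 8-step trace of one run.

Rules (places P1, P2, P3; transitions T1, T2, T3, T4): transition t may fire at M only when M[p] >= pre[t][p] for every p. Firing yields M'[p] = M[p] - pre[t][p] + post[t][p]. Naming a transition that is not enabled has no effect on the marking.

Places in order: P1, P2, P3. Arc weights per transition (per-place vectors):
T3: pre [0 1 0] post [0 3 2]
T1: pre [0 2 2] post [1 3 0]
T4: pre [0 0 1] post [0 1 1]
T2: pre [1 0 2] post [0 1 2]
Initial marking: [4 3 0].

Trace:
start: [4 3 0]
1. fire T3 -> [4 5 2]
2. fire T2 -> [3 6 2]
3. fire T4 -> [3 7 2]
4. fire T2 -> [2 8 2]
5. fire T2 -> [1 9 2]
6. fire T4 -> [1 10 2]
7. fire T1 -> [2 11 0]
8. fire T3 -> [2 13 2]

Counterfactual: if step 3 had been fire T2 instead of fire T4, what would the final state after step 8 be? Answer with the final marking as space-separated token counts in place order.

1 13 2

(re-executing from step 3 with the substitution; state before step 3: [3 6 2])
3. fire T2 -> [2 7 2]
4. fire T2 -> [1 8 2]
5. fire T2 -> [0 9 2]
6. fire T4 -> [0 10 2]
7. fire T1 -> [1 11 0]
8. fire T3 -> [1 13 2]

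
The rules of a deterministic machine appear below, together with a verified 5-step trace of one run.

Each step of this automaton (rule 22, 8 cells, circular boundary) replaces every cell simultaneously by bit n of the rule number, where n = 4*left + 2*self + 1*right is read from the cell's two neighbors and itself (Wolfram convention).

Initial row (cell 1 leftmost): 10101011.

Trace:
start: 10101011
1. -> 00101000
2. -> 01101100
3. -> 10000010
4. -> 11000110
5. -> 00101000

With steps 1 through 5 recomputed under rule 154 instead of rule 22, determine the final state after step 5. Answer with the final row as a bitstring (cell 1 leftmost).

00110000

(re-executing steps 1..5 under rule 154; state before step 1: 10101011)
1. -> 00000011
2. -> 10000110
3. -> 01001100
4. -> 10111010
5. -> 00110000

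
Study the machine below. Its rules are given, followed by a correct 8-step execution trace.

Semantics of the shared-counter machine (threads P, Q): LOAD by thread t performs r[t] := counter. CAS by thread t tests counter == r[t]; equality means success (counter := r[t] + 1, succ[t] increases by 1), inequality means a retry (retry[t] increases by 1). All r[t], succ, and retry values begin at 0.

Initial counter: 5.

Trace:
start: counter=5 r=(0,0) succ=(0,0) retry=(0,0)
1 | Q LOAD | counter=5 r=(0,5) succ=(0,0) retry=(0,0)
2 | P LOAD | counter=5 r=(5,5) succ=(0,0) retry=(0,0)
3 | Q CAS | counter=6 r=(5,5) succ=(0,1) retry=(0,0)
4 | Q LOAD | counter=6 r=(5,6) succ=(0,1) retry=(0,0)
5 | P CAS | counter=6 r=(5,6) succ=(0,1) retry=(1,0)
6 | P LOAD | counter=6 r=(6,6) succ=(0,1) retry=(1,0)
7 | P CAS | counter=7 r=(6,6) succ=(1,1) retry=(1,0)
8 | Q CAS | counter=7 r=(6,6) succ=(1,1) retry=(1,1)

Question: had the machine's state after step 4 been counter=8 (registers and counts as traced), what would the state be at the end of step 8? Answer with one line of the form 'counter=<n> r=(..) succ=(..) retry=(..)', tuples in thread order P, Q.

state after step 4 := counter=8 r=(5,6) succ=(0,1) retry=(0,0)
5 | P CAS | counter=8 r=(5,6) succ=(0,1) retry=(1,0)
6 | P LOAD | counter=8 r=(8,6) succ=(0,1) retry=(1,0)
7 | P CAS | counter=9 r=(8,6) succ=(1,1) retry=(1,0)
8 | Q CAS | counter=9 r=(8,6) succ=(1,1) retry=(1,1)

counter=9 r=(8,6) succ=(1,1) retry=(1,1)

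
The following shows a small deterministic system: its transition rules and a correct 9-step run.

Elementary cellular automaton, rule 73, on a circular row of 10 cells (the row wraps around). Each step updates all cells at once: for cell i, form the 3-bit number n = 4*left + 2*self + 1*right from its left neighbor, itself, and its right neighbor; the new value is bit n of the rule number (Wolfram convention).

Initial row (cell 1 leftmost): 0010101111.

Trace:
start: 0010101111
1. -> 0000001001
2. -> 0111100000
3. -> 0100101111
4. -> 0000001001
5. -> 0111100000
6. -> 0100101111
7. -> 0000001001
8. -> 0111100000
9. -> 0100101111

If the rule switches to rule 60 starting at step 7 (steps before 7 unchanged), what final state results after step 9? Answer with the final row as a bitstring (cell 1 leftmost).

1101010110

(re-executing steps 7..9 under rule 60; state before step 7: 0100101111)
7. -> 1110111000
8. -> 1001100100
9. -> 1101010110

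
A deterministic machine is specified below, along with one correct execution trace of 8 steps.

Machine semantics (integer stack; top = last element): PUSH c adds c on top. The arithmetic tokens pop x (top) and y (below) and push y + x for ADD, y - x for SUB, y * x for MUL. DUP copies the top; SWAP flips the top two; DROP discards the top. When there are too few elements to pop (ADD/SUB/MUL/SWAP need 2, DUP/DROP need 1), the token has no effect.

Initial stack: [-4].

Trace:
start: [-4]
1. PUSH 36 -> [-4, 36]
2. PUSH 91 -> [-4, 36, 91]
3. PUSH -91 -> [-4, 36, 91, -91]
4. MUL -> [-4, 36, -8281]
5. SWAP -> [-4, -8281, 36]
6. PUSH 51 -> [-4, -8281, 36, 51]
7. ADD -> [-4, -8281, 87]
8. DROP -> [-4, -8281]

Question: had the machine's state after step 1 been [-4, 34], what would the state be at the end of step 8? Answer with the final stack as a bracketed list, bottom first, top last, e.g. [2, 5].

[-4, -8281]

state after step 1 := [-4, 34]
2. PUSH 91 -> [-4, 34, 91]
3. PUSH -91 -> [-4, 34, 91, -91]
4. MUL -> [-4, 34, -8281]
5. SWAP -> [-4, -8281, 34]
6. PUSH 51 -> [-4, -8281, 34, 51]
7. ADD -> [-4, -8281, 85]
8. DROP -> [-4, -8281]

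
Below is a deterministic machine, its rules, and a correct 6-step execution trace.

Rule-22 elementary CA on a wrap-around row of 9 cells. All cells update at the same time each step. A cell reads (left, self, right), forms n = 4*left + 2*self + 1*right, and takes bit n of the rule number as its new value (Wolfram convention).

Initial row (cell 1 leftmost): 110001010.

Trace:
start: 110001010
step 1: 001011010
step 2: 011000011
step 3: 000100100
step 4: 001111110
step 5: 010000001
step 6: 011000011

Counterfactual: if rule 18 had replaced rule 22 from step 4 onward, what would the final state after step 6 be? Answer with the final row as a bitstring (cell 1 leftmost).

(re-executing steps 4..6 under rule 18; state before step 4: 000100100)
step 4: 001011010
step 5: 010000001
step 6: 001000010

001000010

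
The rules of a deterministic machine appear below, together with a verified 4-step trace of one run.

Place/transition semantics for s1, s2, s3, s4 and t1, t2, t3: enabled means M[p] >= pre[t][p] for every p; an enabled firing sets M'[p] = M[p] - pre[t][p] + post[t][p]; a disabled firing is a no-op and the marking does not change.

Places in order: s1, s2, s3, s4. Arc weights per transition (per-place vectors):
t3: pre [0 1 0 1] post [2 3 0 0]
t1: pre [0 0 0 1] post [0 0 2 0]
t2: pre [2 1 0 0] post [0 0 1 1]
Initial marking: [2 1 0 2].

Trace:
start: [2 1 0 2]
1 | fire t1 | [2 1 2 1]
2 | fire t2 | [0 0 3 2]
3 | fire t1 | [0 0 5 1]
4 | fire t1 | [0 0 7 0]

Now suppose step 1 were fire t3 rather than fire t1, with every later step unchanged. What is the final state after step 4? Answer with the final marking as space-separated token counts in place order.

2 2 5 0

(re-executing from step 1 with the substitution; state before step 1: [2 1 0 2])
1 | fire t3 | [4 3 0 1]
2 | fire t2 | [2 2 1 2]
3 | fire t1 | [2 2 3 1]
4 | fire t1 | [2 2 5 0]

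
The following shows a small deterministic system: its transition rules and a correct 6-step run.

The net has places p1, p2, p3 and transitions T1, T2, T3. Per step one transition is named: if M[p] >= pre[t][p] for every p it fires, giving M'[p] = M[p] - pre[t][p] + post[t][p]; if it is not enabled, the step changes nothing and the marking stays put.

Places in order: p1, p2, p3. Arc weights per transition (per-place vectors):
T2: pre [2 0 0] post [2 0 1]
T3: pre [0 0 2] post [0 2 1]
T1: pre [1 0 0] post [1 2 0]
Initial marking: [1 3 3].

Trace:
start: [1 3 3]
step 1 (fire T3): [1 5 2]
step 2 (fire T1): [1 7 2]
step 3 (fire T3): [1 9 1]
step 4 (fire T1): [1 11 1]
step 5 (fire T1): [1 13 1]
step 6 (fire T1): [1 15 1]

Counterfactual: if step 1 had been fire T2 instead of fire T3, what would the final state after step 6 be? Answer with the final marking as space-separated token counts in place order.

(re-executing from step 1 with the substitution; state before step 1: [1 3 3])
step 1 (fire T2): [1 3 3]
step 2 (fire T1): [1 5 3]
step 3 (fire T3): [1 7 2]
step 4 (fire T1): [1 9 2]
step 5 (fire T1): [1 11 2]
step 6 (fire T1): [1 13 2]

1 13 2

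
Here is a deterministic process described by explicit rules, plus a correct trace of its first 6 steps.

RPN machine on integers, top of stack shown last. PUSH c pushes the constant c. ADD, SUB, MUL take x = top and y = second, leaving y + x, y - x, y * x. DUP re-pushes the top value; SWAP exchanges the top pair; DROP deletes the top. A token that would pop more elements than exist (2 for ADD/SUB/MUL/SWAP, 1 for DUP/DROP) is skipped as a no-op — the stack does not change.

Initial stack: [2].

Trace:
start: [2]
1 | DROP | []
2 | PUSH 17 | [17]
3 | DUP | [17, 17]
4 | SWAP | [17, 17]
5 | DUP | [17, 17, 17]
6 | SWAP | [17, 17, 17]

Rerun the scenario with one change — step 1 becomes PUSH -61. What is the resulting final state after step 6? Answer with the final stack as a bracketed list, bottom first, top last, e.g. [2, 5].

[2, -61, 17, 17, 17]

(re-executing from step 1 with the substitution; state before step 1: [2])
1 | PUSH -61 | [2, -61]
2 | PUSH 17 | [2, -61, 17]
3 | DUP | [2, -61, 17, 17]
4 | SWAP | [2, -61, 17, 17]
5 | DUP | [2, -61, 17, 17, 17]
6 | SWAP | [2, -61, 17, 17, 17]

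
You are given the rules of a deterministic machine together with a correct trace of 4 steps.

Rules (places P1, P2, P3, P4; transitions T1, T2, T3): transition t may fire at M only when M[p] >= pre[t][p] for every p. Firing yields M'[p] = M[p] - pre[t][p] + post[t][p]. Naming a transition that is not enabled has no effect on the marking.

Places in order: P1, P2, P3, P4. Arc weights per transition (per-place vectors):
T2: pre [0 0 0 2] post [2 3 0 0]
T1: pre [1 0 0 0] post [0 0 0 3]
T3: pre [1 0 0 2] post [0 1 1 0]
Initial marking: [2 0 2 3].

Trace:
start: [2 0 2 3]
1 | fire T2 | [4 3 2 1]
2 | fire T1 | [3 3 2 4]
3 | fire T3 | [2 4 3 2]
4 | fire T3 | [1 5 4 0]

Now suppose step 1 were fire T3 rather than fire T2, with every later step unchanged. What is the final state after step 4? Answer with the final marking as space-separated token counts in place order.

0 1 3 4

(re-executing from step 1 with the substitution; state before step 1: [2 0 2 3])
1 | fire T3 | [1 1 3 1]
2 | fire T1 | [0 1 3 4]
3 | fire T3 | [0 1 3 4]
4 | fire T3 | [0 1 3 4]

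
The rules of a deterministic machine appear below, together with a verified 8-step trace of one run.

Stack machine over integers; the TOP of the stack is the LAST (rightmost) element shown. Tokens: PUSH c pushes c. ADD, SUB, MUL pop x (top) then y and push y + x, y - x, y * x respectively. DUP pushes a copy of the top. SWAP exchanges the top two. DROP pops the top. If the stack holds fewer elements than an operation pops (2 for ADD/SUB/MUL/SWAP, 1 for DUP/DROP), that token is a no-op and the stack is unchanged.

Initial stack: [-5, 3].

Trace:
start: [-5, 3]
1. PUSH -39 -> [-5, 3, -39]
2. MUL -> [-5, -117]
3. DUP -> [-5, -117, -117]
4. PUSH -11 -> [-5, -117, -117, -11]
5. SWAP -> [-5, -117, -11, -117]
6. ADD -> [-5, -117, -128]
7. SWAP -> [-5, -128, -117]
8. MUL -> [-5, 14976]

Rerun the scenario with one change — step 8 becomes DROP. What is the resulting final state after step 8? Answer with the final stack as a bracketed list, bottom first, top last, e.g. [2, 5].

(re-executing from step 8 with the substitution; state before step 8: [-5, -128, -117])
8. DROP -> [-5, -128]

[-5, -128]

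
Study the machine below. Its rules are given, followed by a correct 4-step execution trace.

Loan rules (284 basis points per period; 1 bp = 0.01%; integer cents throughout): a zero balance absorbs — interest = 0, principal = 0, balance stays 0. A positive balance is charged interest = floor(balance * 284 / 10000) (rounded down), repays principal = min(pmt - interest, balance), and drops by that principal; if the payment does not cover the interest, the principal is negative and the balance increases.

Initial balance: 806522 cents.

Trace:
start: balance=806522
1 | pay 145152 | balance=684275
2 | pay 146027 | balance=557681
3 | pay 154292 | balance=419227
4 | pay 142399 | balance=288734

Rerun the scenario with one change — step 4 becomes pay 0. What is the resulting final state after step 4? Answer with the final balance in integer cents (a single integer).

(re-executing from step 4 with the substitution; state before step 4: balance=419227)
4 | pay 0 | balance=431133

431133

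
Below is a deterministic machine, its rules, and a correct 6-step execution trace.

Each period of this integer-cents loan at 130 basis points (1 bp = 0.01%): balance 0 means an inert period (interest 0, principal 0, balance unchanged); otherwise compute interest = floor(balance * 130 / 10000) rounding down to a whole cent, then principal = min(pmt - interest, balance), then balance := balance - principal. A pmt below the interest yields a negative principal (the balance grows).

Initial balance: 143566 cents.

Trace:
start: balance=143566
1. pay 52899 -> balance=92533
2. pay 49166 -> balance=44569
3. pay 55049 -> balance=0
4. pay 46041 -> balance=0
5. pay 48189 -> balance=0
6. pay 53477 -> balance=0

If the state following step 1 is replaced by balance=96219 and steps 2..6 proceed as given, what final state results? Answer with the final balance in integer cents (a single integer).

state after step 1 := balance=96219
2. pay 49166 -> balance=48303
3. pay 55049 -> balance=0
4. pay 46041 -> balance=0
5. pay 48189 -> balance=0
6. pay 53477 -> balance=0

0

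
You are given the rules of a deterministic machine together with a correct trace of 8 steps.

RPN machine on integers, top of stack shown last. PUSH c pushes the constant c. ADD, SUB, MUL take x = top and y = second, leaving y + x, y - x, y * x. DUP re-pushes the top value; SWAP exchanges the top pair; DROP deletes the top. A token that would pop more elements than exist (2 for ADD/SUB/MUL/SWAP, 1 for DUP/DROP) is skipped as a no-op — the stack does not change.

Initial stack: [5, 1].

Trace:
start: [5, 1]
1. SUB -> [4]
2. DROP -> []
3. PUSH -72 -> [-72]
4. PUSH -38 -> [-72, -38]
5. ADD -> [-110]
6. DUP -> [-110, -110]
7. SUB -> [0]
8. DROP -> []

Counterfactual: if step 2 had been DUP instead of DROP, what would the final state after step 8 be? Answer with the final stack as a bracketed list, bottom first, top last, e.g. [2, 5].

(re-executing from step 2 with the substitution; state before step 2: [4])
2. DUP -> [4, 4]
3. PUSH -72 -> [4, 4, -72]
4. PUSH -38 -> [4, 4, -72, -38]
5. ADD -> [4, 4, -110]
6. DUP -> [4, 4, -110, -110]
7. SUB -> [4, 4, 0]
8. DROP -> [4, 4]

[4, 4]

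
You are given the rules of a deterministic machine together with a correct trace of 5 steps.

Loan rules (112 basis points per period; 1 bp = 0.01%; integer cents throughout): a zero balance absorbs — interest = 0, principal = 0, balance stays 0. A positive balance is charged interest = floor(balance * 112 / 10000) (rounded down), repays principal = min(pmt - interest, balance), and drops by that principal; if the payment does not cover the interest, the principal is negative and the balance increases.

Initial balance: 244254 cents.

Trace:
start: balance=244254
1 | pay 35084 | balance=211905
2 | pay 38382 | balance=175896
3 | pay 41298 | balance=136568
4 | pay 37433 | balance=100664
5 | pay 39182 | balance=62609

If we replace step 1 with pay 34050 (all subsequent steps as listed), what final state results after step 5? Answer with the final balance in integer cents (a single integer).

(re-executing from step 1 with the substitution; state before step 1: balance=244254)
1 | pay 34050 | balance=212939
2 | pay 38382 | balance=176941
3 | pay 41298 | balance=137624
4 | pay 37433 | balance=101732
5 | pay 39182 | balance=63689

63689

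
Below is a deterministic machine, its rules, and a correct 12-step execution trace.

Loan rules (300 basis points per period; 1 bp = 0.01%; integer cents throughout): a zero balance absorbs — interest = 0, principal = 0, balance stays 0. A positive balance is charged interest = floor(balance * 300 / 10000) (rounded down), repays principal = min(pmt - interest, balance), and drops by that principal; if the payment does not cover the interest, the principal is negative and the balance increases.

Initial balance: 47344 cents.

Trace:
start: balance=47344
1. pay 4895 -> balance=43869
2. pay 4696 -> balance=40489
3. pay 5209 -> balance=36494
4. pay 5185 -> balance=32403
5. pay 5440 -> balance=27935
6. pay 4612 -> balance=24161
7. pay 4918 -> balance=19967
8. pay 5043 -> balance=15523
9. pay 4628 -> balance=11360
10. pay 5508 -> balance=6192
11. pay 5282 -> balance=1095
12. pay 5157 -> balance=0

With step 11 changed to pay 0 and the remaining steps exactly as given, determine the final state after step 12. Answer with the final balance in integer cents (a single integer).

1411

(re-executing from step 11 with the substitution; state before step 11: balance=6192)
11. pay 0 -> balance=6377
12. pay 5157 -> balance=1411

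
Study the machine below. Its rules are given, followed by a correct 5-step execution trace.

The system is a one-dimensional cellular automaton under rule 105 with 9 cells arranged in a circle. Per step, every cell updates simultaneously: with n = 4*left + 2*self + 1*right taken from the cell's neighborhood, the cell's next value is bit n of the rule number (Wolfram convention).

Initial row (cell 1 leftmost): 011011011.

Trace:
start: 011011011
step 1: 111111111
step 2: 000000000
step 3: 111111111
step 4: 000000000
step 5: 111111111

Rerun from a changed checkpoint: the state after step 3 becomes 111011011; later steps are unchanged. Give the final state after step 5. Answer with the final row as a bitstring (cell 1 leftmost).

state after step 3 := 111011011
step 4: 001111110
step 5: 101000010

101000010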